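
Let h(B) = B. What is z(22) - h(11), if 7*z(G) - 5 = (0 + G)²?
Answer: 412/7 ≈ 58.857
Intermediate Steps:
z(G) = 5/7 + G²/7 (z(G) = 5/7 + (0 + G)²/7 = 5/7 + G²/7)
z(22) - h(11) = (5/7 + (⅐)*22²) - 1*11 = (5/7 + (⅐)*484) - 11 = (5/7 + 484/7) - 11 = 489/7 - 11 = 412/7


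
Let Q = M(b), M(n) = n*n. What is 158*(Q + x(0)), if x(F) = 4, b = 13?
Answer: 27334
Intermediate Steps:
M(n) = n²
Q = 169 (Q = 13² = 169)
158*(Q + x(0)) = 158*(169 + 4) = 158*173 = 27334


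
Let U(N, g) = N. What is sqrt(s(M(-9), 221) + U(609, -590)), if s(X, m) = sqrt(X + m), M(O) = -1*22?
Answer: sqrt(609 + sqrt(199)) ≈ 24.962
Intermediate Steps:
M(O) = -22
sqrt(s(M(-9), 221) + U(609, -590)) = sqrt(sqrt(-22 + 221) + 609) = sqrt(sqrt(199) + 609) = sqrt(609 + sqrt(199))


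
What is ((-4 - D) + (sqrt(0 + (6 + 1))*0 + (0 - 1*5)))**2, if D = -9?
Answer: 0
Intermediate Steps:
((-4 - D) + (sqrt(0 + (6 + 1))*0 + (0 - 1*5)))**2 = ((-4 - 1*(-9)) + (sqrt(0 + (6 + 1))*0 + (0 - 1*5)))**2 = ((-4 + 9) + (sqrt(0 + 7)*0 + (0 - 5)))**2 = (5 + (sqrt(7)*0 - 5))**2 = (5 + (0 - 5))**2 = (5 - 5)**2 = 0**2 = 0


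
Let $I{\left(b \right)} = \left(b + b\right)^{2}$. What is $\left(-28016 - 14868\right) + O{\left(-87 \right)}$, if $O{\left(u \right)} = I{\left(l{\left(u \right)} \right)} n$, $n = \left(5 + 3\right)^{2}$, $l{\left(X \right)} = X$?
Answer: $1894780$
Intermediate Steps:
$I{\left(b \right)} = 4 b^{2}$ ($I{\left(b \right)} = \left(2 b\right)^{2} = 4 b^{2}$)
$n = 64$ ($n = 8^{2} = 64$)
$O{\left(u \right)} = 256 u^{2}$ ($O{\left(u \right)} = 4 u^{2} \cdot 64 = 256 u^{2}$)
$\left(-28016 - 14868\right) + O{\left(-87 \right)} = \left(-28016 - 14868\right) + 256 \left(-87\right)^{2} = -42884 + 256 \cdot 7569 = -42884 + 1937664 = 1894780$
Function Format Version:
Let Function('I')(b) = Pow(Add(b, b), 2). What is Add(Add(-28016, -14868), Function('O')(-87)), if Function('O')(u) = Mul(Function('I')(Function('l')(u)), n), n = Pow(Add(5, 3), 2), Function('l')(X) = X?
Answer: 1894780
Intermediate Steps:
Function('I')(b) = Mul(4, Pow(b, 2)) (Function('I')(b) = Pow(Mul(2, b), 2) = Mul(4, Pow(b, 2)))
n = 64 (n = Pow(8, 2) = 64)
Function('O')(u) = Mul(256, Pow(u, 2)) (Function('O')(u) = Mul(Mul(4, Pow(u, 2)), 64) = Mul(256, Pow(u, 2)))
Add(Add(-28016, -14868), Function('O')(-87)) = Add(Add(-28016, -14868), Mul(256, Pow(-87, 2))) = Add(-42884, Mul(256, 7569)) = Add(-42884, 1937664) = 1894780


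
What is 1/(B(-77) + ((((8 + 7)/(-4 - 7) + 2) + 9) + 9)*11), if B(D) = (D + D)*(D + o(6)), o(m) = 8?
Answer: 1/10831 ≈ 9.2328e-5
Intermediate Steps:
B(D) = 2*D*(8 + D) (B(D) = (D + D)*(D + 8) = (2*D)*(8 + D) = 2*D*(8 + D))
1/(B(-77) + ((((8 + 7)/(-4 - 7) + 2) + 9) + 9)*11) = 1/(2*(-77)*(8 - 77) + ((((8 + 7)/(-4 - 7) + 2) + 9) + 9)*11) = 1/(2*(-77)*(-69) + (((15/(-11) + 2) + 9) + 9)*11) = 1/(10626 + (((15*(-1/11) + 2) + 9) + 9)*11) = 1/(10626 + (((-15/11 + 2) + 9) + 9)*11) = 1/(10626 + ((7/11 + 9) + 9)*11) = 1/(10626 + (106/11 + 9)*11) = 1/(10626 + (205/11)*11) = 1/(10626 + 205) = 1/10831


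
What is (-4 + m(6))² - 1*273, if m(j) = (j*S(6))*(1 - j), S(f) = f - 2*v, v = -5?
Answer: 233983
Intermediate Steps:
S(f) = 10 + f (S(f) = f - 2*(-5) = f + 10 = 10 + f)
m(j) = 16*j*(1 - j) (m(j) = (j*(10 + 6))*(1 - j) = (j*16)*(1 - j) = (16*j)*(1 - j) = 16*j*(1 - j))
(-4 + m(6))² - 1*273 = (-4 + 16*6*(1 - 1*6))² - 1*273 = (-4 + 16*6*(1 - 6))² - 273 = (-4 + 16*6*(-5))² - 273 = (-4 - 480)² - 273 = (-484)² - 273 = 234256 - 273 = 233983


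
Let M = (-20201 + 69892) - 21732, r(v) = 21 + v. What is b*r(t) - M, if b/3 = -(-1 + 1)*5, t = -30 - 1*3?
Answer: -27959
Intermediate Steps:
t = -33 (t = -30 - 3 = -33)
b = 0 (b = 3*(-(-1 + 1)*5) = 3*(-0*5) = 3*(-1*0) = 3*0 = 0)
M = 27959 (M = 49691 - 21732 = 27959)
b*r(t) - M = 0*(21 - 33) - 1*27959 = 0*(-12) - 27959 = 0 - 27959 = -27959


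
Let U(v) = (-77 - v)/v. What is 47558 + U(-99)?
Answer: 428020/9 ≈ 47558.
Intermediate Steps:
U(v) = (-77 - v)/v
47558 + U(-99) = 47558 + (-77 - 1*(-99))/(-99) = 47558 - (-77 + 99)/99 = 47558 - 1/99*22 = 47558 - 2/9 = 428020/9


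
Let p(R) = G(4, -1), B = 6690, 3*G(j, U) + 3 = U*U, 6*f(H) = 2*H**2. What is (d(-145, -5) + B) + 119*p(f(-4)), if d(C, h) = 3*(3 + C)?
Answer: 18554/3 ≈ 6184.7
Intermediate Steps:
f(H) = H**2/3 (f(H) = (2*H**2)/6 = H**2/3)
G(j, U) = -1 + U**2/3 (G(j, U) = -1 + (U*U)/3 = -1 + U**2/3)
d(C, h) = 9 + 3*C
p(R) = -2/3 (p(R) = -1 + (1/3)*(-1)**2 = -1 + (1/3)*1 = -1 + 1/3 = -2/3)
(d(-145, -5) + B) + 119*p(f(-4)) = ((9 + 3*(-145)) + 6690) + 119*(-2/3) = ((9 - 435) + 6690) - 238/3 = (-426 + 6690) - 238/3 = 6264 - 238/3 = 18554/3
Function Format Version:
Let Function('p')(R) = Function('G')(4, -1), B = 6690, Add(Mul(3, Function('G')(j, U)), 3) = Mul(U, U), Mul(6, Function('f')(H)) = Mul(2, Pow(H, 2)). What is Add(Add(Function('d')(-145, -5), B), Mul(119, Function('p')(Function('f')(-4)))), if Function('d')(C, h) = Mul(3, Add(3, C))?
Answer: Rational(18554, 3) ≈ 6184.7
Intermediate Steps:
Function('f')(H) = Mul(Rational(1, 3), Pow(H, 2)) (Function('f')(H) = Mul(Rational(1, 6), Mul(2, Pow(H, 2))) = Mul(Rational(1, 3), Pow(H, 2)))
Function('G')(j, U) = Add(-1, Mul(Rational(1, 3), Pow(U, 2))) (Function('G')(j, U) = Add(-1, Mul(Rational(1, 3), Mul(U, U))) = Add(-1, Mul(Rational(1, 3), Pow(U, 2))))
Function('d')(C, h) = Add(9, Mul(3, C))
Function('p')(R) = Rational(-2, 3) (Function('p')(R) = Add(-1, Mul(Rational(1, 3), Pow(-1, 2))) = Add(-1, Mul(Rational(1, 3), 1)) = Add(-1, Rational(1, 3)) = Rational(-2, 3))
Add(Add(Function('d')(-145, -5), B), Mul(119, Function('p')(Function('f')(-4)))) = Add(Add(Add(9, Mul(3, -145)), 6690), Mul(119, Rational(-2, 3))) = Add(Add(Add(9, -435), 6690), Rational(-238, 3)) = Add(Add(-426, 6690), Rational(-238, 3)) = Add(6264, Rational(-238, 3)) = Rational(18554, 3)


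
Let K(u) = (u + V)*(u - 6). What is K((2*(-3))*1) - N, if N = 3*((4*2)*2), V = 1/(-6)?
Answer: 26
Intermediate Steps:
V = -⅙ ≈ -0.16667
K(u) = (-6 + u)*(-⅙ + u) (K(u) = (u - ⅙)*(u - 6) = (-⅙ + u)*(-6 + u) = (-6 + u)*(-⅙ + u))
N = 48 (N = 3*(8*2) = 3*16 = 48)
K((2*(-3))*1) - N = (1 + ((2*(-3))*1)² - 37*2*(-3)/6) - 1*48 = (1 + (-6*1)² - (-37)) - 48 = (1 + (-6)² - 37/6*(-6)) - 48 = (1 + 36 + 37) - 48 = 74 - 48 = 26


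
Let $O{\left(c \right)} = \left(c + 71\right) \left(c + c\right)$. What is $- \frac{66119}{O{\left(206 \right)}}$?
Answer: $- \frac{66119}{114124} \approx -0.57936$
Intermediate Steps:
$O{\left(c \right)} = 2 c \left(71 + c\right)$ ($O{\left(c \right)} = \left(71 + c\right) 2 c = 2 c \left(71 + c\right)$)
$- \frac{66119}{O{\left(206 \right)}} = - \frac{66119}{2 \cdot 206 \left(71 + 206\right)} = - \frac{66119}{2 \cdot 206 \cdot 277} = - \frac{66119}{114124}$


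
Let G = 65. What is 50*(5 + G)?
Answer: 3500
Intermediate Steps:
50*(5 + G) = 50*(5 + 65) = 50*70 = 3500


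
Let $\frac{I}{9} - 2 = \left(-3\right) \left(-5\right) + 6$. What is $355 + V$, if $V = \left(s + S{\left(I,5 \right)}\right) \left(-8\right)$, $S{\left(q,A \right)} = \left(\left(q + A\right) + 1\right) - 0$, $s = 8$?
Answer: $-1413$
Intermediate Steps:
$I = 207$ ($I = 18 + 9 \left(\left(-3\right) \left(-5\right) + 6\right) = 18 + 9 \left(15 + 6\right) = 18 + 9 \cdot 21 = 18 + 189 = 207$)
$S{\left(q,A \right)} = 1 + A + q$ ($S{\left(q,A \right)} = \left(\left(A + q\right) + 1\right) + 0 = \left(1 + A + q\right) + 0 = 1 + A + q$)
$V = -1768$ ($V = \left(8 + \left(1 + 5 + 207\right)\right) \left(-8\right) = \left(8 + 213\right) \left(-8\right) = 221 \left(-8\right) = -1768$)
$355 + V = 355 - 1768 = -1413$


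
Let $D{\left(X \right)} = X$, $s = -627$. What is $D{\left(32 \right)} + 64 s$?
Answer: $-40096$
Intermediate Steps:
$D{\left(32 \right)} + 64 s = 32 + 64 \left(-627\right) = 32 - 40128 = -40096$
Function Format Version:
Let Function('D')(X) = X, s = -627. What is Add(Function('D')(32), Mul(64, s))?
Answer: -40096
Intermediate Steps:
Add(Function('D')(32), Mul(64, s)) = Add(32, Mul(64, -627)) = Add(32, -40128) = -40096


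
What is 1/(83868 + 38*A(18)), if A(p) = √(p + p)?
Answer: 1/84096 ≈ 1.1891e-5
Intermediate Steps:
A(p) = √2*√p (A(p) = √(2*p) = √2*√p)
1/(83868 + 38*A(18)) = 1/(83868 + 38*(√2*√18)) = 1/(83868 + 38*(√2*(3*√2))) = 1/(83868 + 38*6) = 1/(83868 + 228) = 1/84096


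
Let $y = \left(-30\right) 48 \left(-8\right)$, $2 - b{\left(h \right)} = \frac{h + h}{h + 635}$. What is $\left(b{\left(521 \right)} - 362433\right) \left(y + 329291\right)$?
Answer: $- \frac{71395010113229}{578} \approx -1.2352 \cdot 10^{11}$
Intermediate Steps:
$b{\left(h \right)} = 2 - \frac{2 h}{635 + h}$ ($b{\left(h \right)} = 2 - \frac{h + h}{h + 635} = 2 - \frac{2 h}{635 + h}$)
$y = 11520$ ($y = \left(-1440\right) \left(-8\right) = 11520$)
$\left(b{\left(521 \right)} - 362433\right) \left(y + 329291\right) = \left(\frac{1270}{635 + 521} - 362433\right) \left(11520 + 329291\right) = \left(\frac{1270}{1156} - 362433\right) 340811 = \left(1270 \cdot \frac{1}{1156} - 362433\right) 340811 = \left(\frac{635}{578} - 362433\right) 340811 = \left(- \frac{209485639}{578}\right) 340811 = - \frac{71395010113229}{578}$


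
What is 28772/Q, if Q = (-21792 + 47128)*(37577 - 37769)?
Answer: -7193/1216128 ≈ -0.0059147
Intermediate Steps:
Q = -4864512 (Q = 25336*(-192) = -4864512)
28772/Q = 28772/(-4864512) = 28772*(-1/4864512) = -7193/1216128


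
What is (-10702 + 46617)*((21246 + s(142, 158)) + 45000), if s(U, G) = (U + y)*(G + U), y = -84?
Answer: 3004146090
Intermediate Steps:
s(U, G) = (-84 + U)*(G + U) (s(U, G) = (U - 84)*(G + U) = (-84 + U)*(G + U))
(-10702 + 46617)*((21246 + s(142, 158)) + 45000) = (-10702 + 46617)*((21246 + (142² - 84*158 - 84*142 + 158*142)) + 45000) = 35915*((21246 + (20164 - 13272 - 11928 + 22436)) + 45000) = 35915*((21246 + 17400) + 45000) = 35915*(38646 + 45000) = 35915*83646 = 3004146090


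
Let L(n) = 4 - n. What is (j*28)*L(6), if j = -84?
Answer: 4704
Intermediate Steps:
(j*28)*L(6) = (-84*28)*(4 - 1*6) = -2352*(4 - 6) = -2352*(-2) = 4704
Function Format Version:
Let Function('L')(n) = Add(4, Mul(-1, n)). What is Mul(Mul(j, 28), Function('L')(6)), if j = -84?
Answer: 4704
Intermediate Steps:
Mul(Mul(j, 28), Function('L')(6)) = Mul(Mul(-84, 28), Add(4, Mul(-1, 6))) = Mul(-2352, Add(4, -6)) = Mul(-2352, -2) = 4704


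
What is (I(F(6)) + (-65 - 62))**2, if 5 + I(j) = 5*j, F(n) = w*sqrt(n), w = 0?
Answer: 17424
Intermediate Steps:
F(n) = 0 (F(n) = 0*sqrt(n) = 0)
I(j) = -5 + 5*j
(I(F(6)) + (-65 - 62))**2 = ((-5 + 5*0) + (-65 - 62))**2 = ((-5 + 0) - 127)**2 = (-5 - 127)**2 = (-132)**2 = 17424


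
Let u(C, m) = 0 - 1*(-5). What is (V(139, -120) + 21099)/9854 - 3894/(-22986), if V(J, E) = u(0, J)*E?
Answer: 84926915/37750674 ≈ 2.2497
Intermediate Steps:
u(C, m) = 5 (u(C, m) = 0 + 5 = 5)
V(J, E) = 5*E
(V(139, -120) + 21099)/9854 - 3894/(-22986) = (5*(-120) + 21099)/9854 - 3894/(-22986) = (-600 + 21099)*(1/9854) - 3894*(-1/22986) = 20499*(1/9854) + 649/3831 = 20499/9854 + 649/3831 = 84926915/37750674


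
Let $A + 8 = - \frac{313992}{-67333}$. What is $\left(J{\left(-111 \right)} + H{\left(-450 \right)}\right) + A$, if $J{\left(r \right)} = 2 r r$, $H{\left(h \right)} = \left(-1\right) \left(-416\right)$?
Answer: $\frac{241000806}{9619} \approx 25055.0$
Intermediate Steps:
$A = - \frac{32096}{9619}$ ($A = -8 - \frac{313992}{-67333} = -8 - - \frac{44856}{9619} = -8 + \frac{44856}{9619} = - \frac{32096}{9619} \approx -3.3367$)
$H{\left(h \right)} = 416$
$J{\left(r \right)} = 2 r^{2}$
$\left(J{\left(-111 \right)} + H{\left(-450 \right)}\right) + A = \left(2 \left(-111\right)^{2} + 416\right) - \frac{32096}{9619} = \left(2 \cdot 12321 + 416\right) - \frac{32096}{9619} = \left(24642 + 416\right) - \frac{32096}{9619} = 25058 - \frac{32096}{9619} = \frac{241000806}{9619}$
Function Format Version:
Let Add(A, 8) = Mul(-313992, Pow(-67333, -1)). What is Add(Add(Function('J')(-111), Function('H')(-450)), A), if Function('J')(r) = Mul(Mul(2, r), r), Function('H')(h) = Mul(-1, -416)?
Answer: Rational(241000806, 9619) ≈ 25055.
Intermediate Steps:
A = Rational(-32096, 9619) (A = Add(-8, Mul(-313992, Pow(-67333, -1))) = Add(-8, Mul(-313992, Rational(-1, 67333))) = Add(-8, Rational(44856, 9619)) = Rational(-32096, 9619) ≈ -3.3367)
Function('H')(h) = 416
Function('J')(r) = Mul(2, Pow(r, 2))
Add(Add(Function('J')(-111), Function('H')(-450)), A) = Add(Add(Mul(2, Pow(-111, 2)), 416), Rational(-32096, 9619)) = Add(Add(Mul(2, 12321), 416), Rational(-32096, 9619)) = Add(Add(24642, 416), Rational(-32096, 9619)) = Add(25058, Rational(-32096, 9619)) = Rational(241000806, 9619)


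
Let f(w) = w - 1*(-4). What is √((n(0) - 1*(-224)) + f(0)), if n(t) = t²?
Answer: 2*√57 ≈ 15.100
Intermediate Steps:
f(w) = 4 + w (f(w) = w + 4 = 4 + w)
√((n(0) - 1*(-224)) + f(0)) = √((0² - 1*(-224)) + (4 + 0)) = √((0 + 224) + 4) = √(224 + 4) = √228 = 2*√57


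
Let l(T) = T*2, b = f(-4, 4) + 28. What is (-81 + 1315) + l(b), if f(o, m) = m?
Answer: 1298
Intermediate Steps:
b = 32 (b = 4 + 28 = 32)
l(T) = 2*T
(-81 + 1315) + l(b) = (-81 + 1315) + 2*32 = 1234 + 64 = 1298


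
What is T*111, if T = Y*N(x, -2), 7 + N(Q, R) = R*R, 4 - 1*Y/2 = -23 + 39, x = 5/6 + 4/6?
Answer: 7992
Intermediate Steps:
x = 3/2 (x = 5*(⅙) + 4*(⅙) = ⅚ + ⅔ = 3/2 ≈ 1.5000)
Y = -24 (Y = 8 - 2*(-23 + 39) = 8 - 2*16 = 8 - 32 = -24)
N(Q, R) = -7 + R² (N(Q, R) = -7 + R*R = -7 + R²)
T = 72 (T = -24*(-7 + (-2)²) = -24*(-7 + 4) = -24*(-3) = 72)
T*111 = 72*111 = 7992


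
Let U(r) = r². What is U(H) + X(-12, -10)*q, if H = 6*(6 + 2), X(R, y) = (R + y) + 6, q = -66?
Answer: 3360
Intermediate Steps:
X(R, y) = 6 + R + y
H = 48 (H = 6*8 = 48)
U(H) + X(-12, -10)*q = 48² + (6 - 12 - 10)*(-66) = 2304 - 16*(-66) = 2304 + 1056 = 3360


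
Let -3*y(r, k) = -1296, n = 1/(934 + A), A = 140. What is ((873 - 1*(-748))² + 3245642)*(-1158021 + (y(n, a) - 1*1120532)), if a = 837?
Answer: -13380049341243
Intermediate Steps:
n = 1/1074 (n = 1/(934 + 140) = 1/1074 ≈ 0.00093110)
y(r, k) = 432 (y(r, k) = -⅓*(-1296) = 432)
((873 - 1*(-748))² + 3245642)*(-1158021 + (y(n, a) - 1*1120532)) = ((873 - 1*(-748))² + 3245642)*(-1158021 + (432 - 1*1120532)) = ((873 + 748)² + 3245642)*(-1158021 + (432 - 1120532)) = (1621² + 3245642)*(-1158021 - 1120100) = (2627641 + 3245642)*(-2278121) = 5873283*(-2278121) = -13380049341243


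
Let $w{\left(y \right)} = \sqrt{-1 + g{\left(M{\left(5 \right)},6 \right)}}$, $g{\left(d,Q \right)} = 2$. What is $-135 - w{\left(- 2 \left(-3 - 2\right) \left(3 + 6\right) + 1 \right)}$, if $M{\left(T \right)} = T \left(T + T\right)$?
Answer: $-136$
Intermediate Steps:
$M{\left(T \right)} = 2 T^{2}$ ($M{\left(T \right)} = T 2 T = 2 T^{2}$)
$w{\left(y \right)} = 1$ ($w{\left(y \right)} = \sqrt{-1 + 2} = \sqrt{1} = 1$)
$-135 - w{\left(- 2 \left(-3 - 2\right) \left(3 + 6\right) + 1 \right)} = -135 - 1 = -136$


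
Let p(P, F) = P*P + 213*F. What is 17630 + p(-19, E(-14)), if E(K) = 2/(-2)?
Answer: 17778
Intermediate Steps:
E(K) = -1 (E(K) = 2*(-1/2) = -1)
p(P, F) = P**2 + 213*F
17630 + p(-19, E(-14)) = 17630 + ((-19)**2 + 213*(-1)) = 17630 + (361 - 213) = 17630 + 148 = 17778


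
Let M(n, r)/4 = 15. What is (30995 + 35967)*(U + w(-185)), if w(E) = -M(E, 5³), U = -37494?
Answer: -2514690948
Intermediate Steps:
M(n, r) = 60 (M(n, r) = 4*15 = 60)
w(E) = -60 (w(E) = -1*60 = -60)
(30995 + 35967)*(U + w(-185)) = (30995 + 35967)*(-37494 - 60) = 66962*(-37554) = -2514690948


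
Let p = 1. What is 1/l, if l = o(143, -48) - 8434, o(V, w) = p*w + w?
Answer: -1/8530 ≈ -0.00011723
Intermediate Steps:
o(V, w) = 2*w (o(V, w) = 1*w + w = w + w = 2*w)
l = -8530 (l = 2*(-48) - 8434 = -96 - 8434 = -8530)
1/l = 1/(-8530) = -1/8530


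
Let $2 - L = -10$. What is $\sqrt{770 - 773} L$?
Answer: $12 i \sqrt{3} \approx 20.785 i$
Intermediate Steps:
$L = 12$ ($L = 2 - -10 = 2 + 10 = 12$)
$\sqrt{770 - 773} L = \sqrt{770 - 773} \cdot 12 = \sqrt{-3} \cdot 12 = i \sqrt{3} \cdot 12 = 12 i \sqrt{3}$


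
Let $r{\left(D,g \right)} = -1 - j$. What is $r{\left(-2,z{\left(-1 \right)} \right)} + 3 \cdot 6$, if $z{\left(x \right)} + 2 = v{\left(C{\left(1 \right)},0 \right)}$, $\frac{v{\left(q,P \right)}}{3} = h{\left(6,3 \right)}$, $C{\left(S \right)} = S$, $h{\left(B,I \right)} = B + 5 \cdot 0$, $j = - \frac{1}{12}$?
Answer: $\frac{205}{12} \approx 17.083$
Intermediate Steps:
$j = - \frac{1}{12}$ ($j = \left(-1\right) \frac{1}{12} = - \frac{1}{12} \approx -0.083333$)
$h{\left(B,I \right)} = B$ ($h{\left(B,I \right)} = B + 0 = B$)
$v{\left(q,P \right)} = 18$ ($v{\left(q,P \right)} = 3 \cdot 6 = 18$)
$z{\left(x \right)} = 16$ ($z{\left(x \right)} = -2 + 18 = 16$)
$r{\left(D,g \right)} = - \frac{11}{12}$ ($r{\left(D,g \right)} = -1 - - \frac{1}{12} = -1 + \frac{1}{12} = - \frac{11}{12}$)
$r{\left(-2,z{\left(-1 \right)} \right)} + 3 \cdot 6 = - \frac{11}{12} + 3 \cdot 6 = - \frac{11}{12} + 18 = \frac{205}{12}$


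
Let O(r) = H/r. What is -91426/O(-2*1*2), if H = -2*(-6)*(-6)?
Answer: -45713/9 ≈ -5079.2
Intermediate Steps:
H = -72 (H = 12*(-6) = -72)
O(r) = -72/r
-91426/O(-2*1*2) = -91426/((-72/(-2*1*2))) = -91426/((-72/((-2*2)))) = -91426/((-72/(-4))) = -91426/((-72*(-¼))) = -91426/18 = -91426*1/18 = -45713/9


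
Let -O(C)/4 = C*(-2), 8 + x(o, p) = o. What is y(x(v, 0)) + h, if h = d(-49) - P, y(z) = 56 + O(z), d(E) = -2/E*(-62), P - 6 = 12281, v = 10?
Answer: -598659/49 ≈ -12218.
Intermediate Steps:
x(o, p) = -8 + o
P = 12287 (P = 6 + 12281 = 12287)
O(C) = 8*C (O(C) = -4*C*(-2) = -(-8)*C = 8*C)
d(E) = 124/E
y(z) = 56 + 8*z
h = -602187/49 (h = 124/(-49) - 1*12287 = 124*(-1/49) - 12287 = -124/49 - 12287 = -602187/49 ≈ -12290.)
y(x(v, 0)) + h = (56 + 8*(-8 + 10)) - 602187/49 = (56 + 8*2) - 602187/49 = (56 + 16) - 602187/49 = 72 - 602187/49 = -598659/49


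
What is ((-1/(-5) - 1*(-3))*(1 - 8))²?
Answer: 12544/25 ≈ 501.76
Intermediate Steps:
((-1/(-5) - 1*(-3))*(1 - 8))² = ((-1*(-⅕) + 3)*(-7))² = ((⅕ + 3)*(-7))² = ((16/5)*(-7))² = (-112/5)² = 12544/25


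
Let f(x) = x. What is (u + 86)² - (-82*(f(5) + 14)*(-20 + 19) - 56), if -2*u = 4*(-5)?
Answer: 7714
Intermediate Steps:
u = 10 (u = -2*(-5) = -½*(-20) = 10)
(u + 86)² - (-82*(f(5) + 14)*(-20 + 19) - 56) = (10 + 86)² - (-82*(5 + 14)*(-20 + 19) - 56) = 96² - (-1558*(-1) - 56) = 9216 - (-82*(-19) - 56) = 9216 - (1558 - 56) = 9216 - 1*1502 = 9216 - 1502 = 7714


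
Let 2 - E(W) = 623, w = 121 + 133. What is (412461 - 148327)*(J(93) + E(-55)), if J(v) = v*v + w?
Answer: 2187557788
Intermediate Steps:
w = 254
E(W) = -621 (E(W) = 2 - 1*623 = 2 - 623 = -621)
J(v) = 254 + v² (J(v) = v*v + 254 = v² + 254 = 254 + v²)
(412461 - 148327)*(J(93) + E(-55)) = (412461 - 148327)*((254 + 93²) - 621) = 264134*((254 + 8649) - 621) = 264134*(8903 - 621) = 264134*8282 = 2187557788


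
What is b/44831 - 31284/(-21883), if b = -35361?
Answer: 7958079/12418187 ≈ 0.64084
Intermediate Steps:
b/44831 - 31284/(-21883) = -35361/44831 - 31284/(-21883) = -35361*1/44831 - 31284*(-1/21883) = -35361/44831 + 396/277 = 7958079/12418187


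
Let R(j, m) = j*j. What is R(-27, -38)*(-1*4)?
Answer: -2916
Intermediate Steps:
R(j, m) = j²
R(-27, -38)*(-1*4) = (-27)²*(-1*4) = 729*(-4) = -2916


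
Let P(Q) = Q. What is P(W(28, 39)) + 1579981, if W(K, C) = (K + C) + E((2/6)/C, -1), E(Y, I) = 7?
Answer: 1580055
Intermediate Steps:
W(K, C) = 7 + C + K (W(K, C) = (K + C) + 7 = (C + K) + 7 = 7 + C + K)
P(W(28, 39)) + 1579981 = (7 + 39 + 28) + 1579981 = 74 + 1579981 = 1580055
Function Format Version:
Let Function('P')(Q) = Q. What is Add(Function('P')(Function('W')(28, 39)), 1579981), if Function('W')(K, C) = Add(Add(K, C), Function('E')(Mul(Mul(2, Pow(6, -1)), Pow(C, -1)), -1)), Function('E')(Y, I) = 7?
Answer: 1580055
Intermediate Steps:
Function('W')(K, C) = Add(7, C, K) (Function('W')(K, C) = Add(Add(K, C), 7) = Add(Add(C, K), 7) = Add(7, C, K))
Add(Function('P')(Function('W')(28, 39)), 1579981) = Add(Add(7, 39, 28), 1579981) = Add(74, 1579981) = 1580055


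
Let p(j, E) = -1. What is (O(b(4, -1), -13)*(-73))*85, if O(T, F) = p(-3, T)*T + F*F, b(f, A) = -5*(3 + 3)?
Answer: -1234795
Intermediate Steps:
b(f, A) = -30 (b(f, A) = -5*6 = -30)
O(T, F) = F**2 - T (O(T, F) = -T + F*F = -T + F**2 = F**2 - T)
(O(b(4, -1), -13)*(-73))*85 = (((-13)**2 - 1*(-30))*(-73))*85 = ((169 + 30)*(-73))*85 = (199*(-73))*85 = -14527*85 = -1234795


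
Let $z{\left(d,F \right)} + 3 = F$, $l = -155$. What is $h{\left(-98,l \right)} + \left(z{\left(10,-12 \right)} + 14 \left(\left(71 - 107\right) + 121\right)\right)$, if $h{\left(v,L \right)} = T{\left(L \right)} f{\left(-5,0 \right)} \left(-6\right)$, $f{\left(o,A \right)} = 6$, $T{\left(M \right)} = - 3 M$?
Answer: $-15565$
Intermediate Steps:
$z{\left(d,F \right)} = -3 + F$
$h{\left(v,L \right)} = 108 L$ ($h{\left(v,L \right)} = - 3 L 6 \left(-6\right) = - 18 L \left(-6\right) = 108 L$)
$h{\left(-98,l \right)} + \left(z{\left(10,-12 \right)} + 14 \left(\left(71 - 107\right) + 121\right)\right) = 108 \left(-155\right) + \left(\left(-3 - 12\right) + 14 \left(\left(71 - 107\right) + 121\right)\right) = -16740 - \left(15 - 14 \left(-36 + 121\right)\right) = -16740 + \left(-15 + 14 \cdot 85\right) = -16740 + \left(-15 + 1190\right) = -16740 + 1175 = -15565$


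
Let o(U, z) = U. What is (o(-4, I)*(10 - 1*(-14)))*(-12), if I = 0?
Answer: 1152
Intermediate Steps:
(o(-4, I)*(10 - 1*(-14)))*(-12) = -4*(10 - 1*(-14))*(-12) = -4*(10 + 14)*(-12) = -4*24*(-12) = -96*(-12) = 1152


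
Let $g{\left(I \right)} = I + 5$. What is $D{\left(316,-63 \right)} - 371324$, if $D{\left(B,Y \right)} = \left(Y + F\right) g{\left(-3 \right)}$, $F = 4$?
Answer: $-371442$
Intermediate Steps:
$g{\left(I \right)} = 5 + I$
$D{\left(B,Y \right)} = 8 + 2 Y$ ($D{\left(B,Y \right)} = \left(Y + 4\right) \left(5 - 3\right) = \left(4 + Y\right) 2 = 8 + 2 Y$)
$D{\left(316,-63 \right)} - 371324 = \left(8 + 2 \left(-63\right)\right) - 371324 = \left(8 - 126\right) - 371324 = -118 - 371324 = -371442$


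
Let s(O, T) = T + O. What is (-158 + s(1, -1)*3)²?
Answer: 24964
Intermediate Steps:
s(O, T) = O + T
(-158 + s(1, -1)*3)² = (-158 + (1 - 1)*3)² = (-158 + 0*3)² = (-158 + 0)² = (-158)² = 24964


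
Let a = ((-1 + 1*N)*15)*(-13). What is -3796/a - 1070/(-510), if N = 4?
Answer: 6569/765 ≈ 8.5869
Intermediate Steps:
a = -585 (a = ((-1 + 1*4)*15)*(-13) = ((-1 + 4)*15)*(-13) = (3*15)*(-13) = 45*(-13) = -585)
-3796/a - 1070/(-510) = -3796/(-585) - 1070/(-510) = -3796*(-1/585) - 1070*(-1/510) = 292/45 + 107/51 = 6569/765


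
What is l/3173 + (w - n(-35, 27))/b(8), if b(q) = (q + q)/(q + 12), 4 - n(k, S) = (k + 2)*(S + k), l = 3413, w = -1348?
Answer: -4311867/3173 ≈ -1358.9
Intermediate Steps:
n(k, S) = 4 - (2 + k)*(S + k) (n(k, S) = 4 - (k + 2)*(S + k) = 4 - (2 + k)*(S + k))
b(q) = 2*q/(12 + q) (b(q) = (2*q)/(12 + q) = 2*q/(12 + q))
l/3173 + (w - n(-35, 27))/b(8) = 3413/3173 + (-1348 - (4 - 1*(-35)**2 - 2*27 - 2*(-35) - 1*27*(-35)))/((2*8/(12 + 8))) = 3413*(1/3173) + (-1348 - (4 - 1*1225 - 54 + 70 + 945))/((2*8/20)) = 3413/3173 + (-1348 - (4 - 1225 - 54 + 70 + 945))/((2*8*(1/20))) = 3413/3173 + (-1348 - 1*(-260))/(4/5) = 3413/3173 + (-1348 + 260)*(5/4) = 3413/3173 - 1088*5/4 = 3413/3173 - 1360 = -4311867/3173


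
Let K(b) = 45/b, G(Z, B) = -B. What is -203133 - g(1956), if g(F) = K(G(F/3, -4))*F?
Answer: -225138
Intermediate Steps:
g(F) = 45*F/4 (g(F) = (45/((-1*(-4))))*F = (45/4)*F = (45*(¼))*F = 45*F/4)
-203133 - g(1956) = -203133 - 45*1956/4 = -203133 - 1*22005 = -203133 - 22005 = -225138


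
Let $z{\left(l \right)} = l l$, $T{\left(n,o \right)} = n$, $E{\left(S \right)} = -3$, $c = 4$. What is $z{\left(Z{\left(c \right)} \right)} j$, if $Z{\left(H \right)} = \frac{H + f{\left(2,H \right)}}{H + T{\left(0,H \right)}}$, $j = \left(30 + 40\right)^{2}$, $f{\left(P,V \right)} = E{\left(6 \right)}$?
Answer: $\frac{1225}{4} \approx 306.25$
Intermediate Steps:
$f{\left(P,V \right)} = -3$
$j = 4900$ ($j = 70^{2} = 4900$)
$Z{\left(H \right)} = \frac{-3 + H}{H}$ ($Z{\left(H \right)} = \frac{H - 3}{H + 0} = \frac{-3 + H}{H}$)
$z{\left(l \right)} = l^{2}$
$z{\left(Z{\left(c \right)} \right)} j = \left(\frac{-3 + 4}{4}\right)^{2} \cdot 4900 = \left(\frac{1}{4} \cdot 1\right)^{2} \cdot 4900 = \left(\frac{1}{4}\right)^{2} \cdot 4900 = \frac{1}{16} \cdot 4900 = \frac{1225}{4}$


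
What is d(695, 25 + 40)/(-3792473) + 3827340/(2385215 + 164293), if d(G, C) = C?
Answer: 1209576491150/805745021107 ≈ 1.5012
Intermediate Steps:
d(695, 25 + 40)/(-3792473) + 3827340/(2385215 + 164293) = (25 + 40)/(-3792473) + 3827340/(2385215 + 164293) = 65*(-1/3792473) + 3827340/2549508 = -65/3792473 + 3827340*(1/2549508) = -65/3792473 + 318945/212459 = 1209576491150/805745021107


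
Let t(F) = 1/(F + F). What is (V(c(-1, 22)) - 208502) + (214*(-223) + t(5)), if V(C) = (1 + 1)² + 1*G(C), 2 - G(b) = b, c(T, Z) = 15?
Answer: -2562329/10 ≈ -2.5623e+5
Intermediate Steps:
t(F) = 1/(2*F)
G(b) = 2 - b
V(C) = 6 - C (V(C) = (1 + 1)² + 1*(2 - C) = 2² + (2 - C) = 4 + (2 - C) = 6 - C)
(V(c(-1, 22)) - 208502) + (214*(-223) + t(5)) = ((6 - 1*15) - 208502) + (214*(-223) + (½)/5) = ((6 - 15) - 208502) + (-47722 + (½)*(⅕)) = (-9 - 208502) + (-47722 + ⅒) = -208511 - 477219/10 = -2562329/10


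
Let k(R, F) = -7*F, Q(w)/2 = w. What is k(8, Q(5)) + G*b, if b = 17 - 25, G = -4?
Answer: -38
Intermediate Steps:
Q(w) = 2*w
b = -8
k(8, Q(5)) + G*b = -14*5 - 4*(-8) = -7*10 + 32 = -70 + 32 = -38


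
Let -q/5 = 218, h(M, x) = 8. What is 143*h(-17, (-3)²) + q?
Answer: 54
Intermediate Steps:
q = -1090 (q = -5*218 = -1090)
143*h(-17, (-3)²) + q = 143*8 - 1090 = 1144 - 1090 = 54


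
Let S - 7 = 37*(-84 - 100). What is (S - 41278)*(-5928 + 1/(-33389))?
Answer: 9516276133447/33389 ≈ 2.8501e+8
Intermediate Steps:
S = -6801 (S = 7 + 37*(-84 - 100) = 7 + 37*(-184) = 7 - 6808 = -6801)
(S - 41278)*(-5928 + 1/(-33389)) = (-6801 - 41278)*(-5928 + 1/(-33389)) = -48079*(-5928 - 1/33389) = -48079*(-197929993/33389) = 9516276133447/33389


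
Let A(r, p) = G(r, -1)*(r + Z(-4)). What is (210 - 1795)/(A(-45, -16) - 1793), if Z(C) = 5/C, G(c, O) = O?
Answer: 6340/6987 ≈ 0.90740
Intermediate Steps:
A(r, p) = 5/4 - r (A(r, p) = -(r + 5/(-4)) = -(r + 5*(-¼)) = -(r - 5/4) = -(-5/4 + r) = 5/4 - r)
(210 - 1795)/(A(-45, -16) - 1793) = (210 - 1795)/((5/4 - 1*(-45)) - 1793) = -1585/((5/4 + 45) - 1793) = -1585/(185/4 - 1793) = -1585/(-6987/4) = -1585*(-4/6987) = 6340/6987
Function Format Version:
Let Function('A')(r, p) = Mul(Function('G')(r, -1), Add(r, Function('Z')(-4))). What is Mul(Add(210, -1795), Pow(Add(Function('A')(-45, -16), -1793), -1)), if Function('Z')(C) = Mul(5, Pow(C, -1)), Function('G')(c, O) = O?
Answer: Rational(6340, 6987) ≈ 0.90740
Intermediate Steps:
Function('A')(r, p) = Add(Rational(5, 4), Mul(-1, r)) (Function('A')(r, p) = Mul(-1, Add(r, Mul(5, Pow(-4, -1)))) = Mul(-1, Add(r, Mul(5, Rational(-1, 4)))) = Mul(-1, Add(r, Rational(-5, 4))) = Mul(-1, Add(Rational(-5, 4), r)) = Add(Rational(5, 4), Mul(-1, r)))
Mul(Add(210, -1795), Pow(Add(Function('A')(-45, -16), -1793), -1)) = Mul(Add(210, -1795), Pow(Add(Add(Rational(5, 4), Mul(-1, -45)), -1793), -1)) = Mul(-1585, Pow(Add(Add(Rational(5, 4), 45), -1793), -1)) = Mul(-1585, Pow(Add(Rational(185, 4), -1793), -1)) = Mul(-1585, Pow(Rational(-6987, 4), -1)) = Mul(-1585, Rational(-4, 6987)) = Rational(6340, 6987)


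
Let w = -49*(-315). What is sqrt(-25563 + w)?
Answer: 4*I*sqrt(633) ≈ 100.64*I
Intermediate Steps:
w = 15435
sqrt(-25563 + w) = sqrt(-25563 + 15435) = sqrt(-10128) = 4*I*sqrt(633)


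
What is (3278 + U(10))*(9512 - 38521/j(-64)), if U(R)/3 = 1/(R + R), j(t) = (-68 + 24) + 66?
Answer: 11194423309/440 ≈ 2.5442e+7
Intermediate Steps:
j(t) = 22 (j(t) = -44 + 66 = 22)
U(R) = 3/(2*R) (U(R) = 3/(R + R) = 3/((2*R)) = 3*(1/(2*R)) = 3/(2*R))
(3278 + U(10))*(9512 - 38521/j(-64)) = (3278 + (3/2)/10)*(9512 - 38521/22) = (3278 + (3/2)*(1/10))*(9512 - 38521*1/22) = (3278 + 3/20)*(9512 - 38521/22) = (65563/20)*(170743/22) = 11194423309/440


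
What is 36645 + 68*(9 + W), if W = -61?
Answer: 33109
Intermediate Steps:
36645 + 68*(9 + W) = 36645 + 68*(9 - 61) = 36645 + 68*(-52) = 36645 - 3536 = 33109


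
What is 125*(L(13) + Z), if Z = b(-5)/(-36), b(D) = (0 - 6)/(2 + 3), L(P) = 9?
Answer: 6775/6 ≈ 1129.2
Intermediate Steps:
b(D) = -6/5
Z = 1/30 (Z = -6/5/(-36) = -6/5*(-1/36) = 1/30 ≈ 0.033333)
125*(L(13) + Z) = 125*(9 + 1/30) = 125*(271/30) = 6775/6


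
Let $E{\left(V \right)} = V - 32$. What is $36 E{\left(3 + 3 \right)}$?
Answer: $-936$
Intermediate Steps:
$E{\left(V \right)} = -32 + V$
$36 E{\left(3 + 3 \right)} = 36 \left(-32 + \left(3 + 3\right)\right) = 36 \left(-32 + 6\right) = 36 \left(-26\right) = -936$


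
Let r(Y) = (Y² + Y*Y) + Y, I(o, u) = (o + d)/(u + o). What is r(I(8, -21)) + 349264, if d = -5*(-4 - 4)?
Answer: 59029600/169 ≈ 3.4929e+5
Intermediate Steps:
d = 40 (d = -5*(-8) = 40)
I(o, u) = (40 + o)/(o + u) (I(o, u) = (o + 40)/(u + o) = (40 + o)/(o + u))
r(Y) = Y + 2*Y² (r(Y) = (Y² + Y²) + Y = 2*Y² + Y = Y + 2*Y²)
r(I(8, -21)) + 349264 = ((40 + 8)/(8 - 21))*(1 + 2*((40 + 8)/(8 - 21))) + 349264 = (48/(-13))*(1 + 2*(48/(-13))) + 349264 = (-1/13*48)*(1 + 2*(-1/13*48)) + 349264 = -48*(1 + 2*(-48/13))/13 + 349264 = -48*(1 - 96/13)/13 + 349264 = -48/13*(-83/13) + 349264 = 3984/169 + 349264 = 59029600/169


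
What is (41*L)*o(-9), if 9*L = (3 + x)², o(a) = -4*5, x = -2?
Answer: -820/9 ≈ -91.111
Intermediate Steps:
o(a) = -20
L = ⅑ (L = (3 - 2)²/9 = (⅑)*1² = (⅑)*1 = ⅑ ≈ 0.11111)
(41*L)*o(-9) = (41*(⅑))*(-20) = (41/9)*(-20) = -820/9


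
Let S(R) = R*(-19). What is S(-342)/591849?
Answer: 722/65761 ≈ 0.010979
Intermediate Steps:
S(R) = -19*R
S(-342)/591849 = -19*(-342)/591849 = 6498*(1/591849) = 722/65761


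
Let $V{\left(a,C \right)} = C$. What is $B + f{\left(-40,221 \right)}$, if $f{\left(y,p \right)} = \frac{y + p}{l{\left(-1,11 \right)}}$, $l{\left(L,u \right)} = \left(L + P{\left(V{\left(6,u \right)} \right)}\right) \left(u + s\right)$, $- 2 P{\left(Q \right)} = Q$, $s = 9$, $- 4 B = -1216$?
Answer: $\frac{39339}{130} \approx 302.61$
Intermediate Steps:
$B = 304$ ($B = \left(- \frac{1}{4}\right) \left(-1216\right) = 304$)
$P{\left(Q \right)} = - \frac{Q}{2}$
$l{\left(L,u \right)} = \left(9 + u\right) \left(L - \frac{u}{2}\right)$ ($l{\left(L,u \right)} = \left(L - \frac{u}{2}\right) \left(u + 9\right) = \left(L - \frac{u}{2}\right) \left(9 + u\right) = \left(9 + u\right) \left(L - \frac{u}{2}\right)$)
$f{\left(y,p \right)} = - \frac{p}{130} - \frac{y}{130}$ ($f{\left(y,p \right)} = \frac{y + p}{9 \left(-1\right) - \frac{99}{2} - \frac{11^{2}}{2} - 11} = \frac{p + y}{-9 - \frac{99}{2} - \frac{121}{2} - 11} = \frac{p + y}{-130} = \left(p + y\right) \left(- \frac{1}{130}\right) = - \frac{p}{130} - \frac{y}{130}$)
$B + f{\left(-40,221 \right)} = 304 - \frac{181}{130} = \frac{39339}{130}$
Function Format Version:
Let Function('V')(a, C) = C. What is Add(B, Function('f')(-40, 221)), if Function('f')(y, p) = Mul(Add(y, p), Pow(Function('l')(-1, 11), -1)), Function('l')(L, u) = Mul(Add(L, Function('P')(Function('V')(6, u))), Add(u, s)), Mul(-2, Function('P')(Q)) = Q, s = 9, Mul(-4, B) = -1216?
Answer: Rational(39339, 130) ≈ 302.61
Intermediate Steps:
B = 304 (B = Mul(Rational(-1, 4), -1216) = 304)
Function('P')(Q) = Mul(Rational(-1, 2), Q)
Function('l')(L, u) = Mul(Add(9, u), Add(L, Mul(Rational(-1, 2), u))) (Function('l')(L, u) = Mul(Add(L, Mul(Rational(-1, 2), u)), Add(u, 9)) = Mul(Add(L, Mul(Rational(-1, 2), u)), Add(9, u)) = Mul(Add(9, u), Add(L, Mul(Rational(-1, 2), u))))
Function('f')(y, p) = Add(Mul(Rational(-1, 130), p), Mul(Rational(-1, 130), y)) (Function('f')(y, p) = Mul(Add(y, p), Pow(Add(Mul(9, -1), Mul(Rational(-9, 2), 11), Mul(Rational(-1, 2), Pow(11, 2)), Mul(-1, 11)), -1)) = Mul(Add(p, y), Pow(Add(-9, Rational(-99, 2), Mul(Rational(-1, 2), 121), -11), -1)) = Mul(Add(p, y), Pow(Add(-9, Rational(-99, 2), Rational(-121, 2), -11), -1)) = Mul(Add(p, y), Pow(-130, -1)) = Mul(Add(p, y), Rational(-1, 130)) = Add(Mul(Rational(-1, 130), p), Mul(Rational(-1, 130), y)))
Add(B, Function('f')(-40, 221)) = Add(304, Add(Mul(Rational(-1, 130), 221), Mul(Rational(-1, 130), -40))) = Add(304, Add(Rational(-17, 10), Rational(4, 13))) = Add(304, Rational(-181, 130)) = Rational(39339, 130)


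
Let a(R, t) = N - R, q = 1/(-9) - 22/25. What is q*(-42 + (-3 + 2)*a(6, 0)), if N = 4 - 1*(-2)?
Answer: 3122/75 ≈ 41.627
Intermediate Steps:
q = -223/225 (q = 1*(-1/9) - 22*1/25 = -1/9 - 22/25 = -223/225 ≈ -0.99111)
N = 6 (N = 4 + 2 = 6)
a(R, t) = 6 - R
q*(-42 + (-3 + 2)*a(6, 0)) = -223*(-42 + (-3 + 2)*(6 - 1*6))/225 = -223*(-42 - (6 - 6))/225 = -223*(-42 - 1*0)/225 = -223*(-42 + 0)/225 = -223/225*(-42) = 3122/75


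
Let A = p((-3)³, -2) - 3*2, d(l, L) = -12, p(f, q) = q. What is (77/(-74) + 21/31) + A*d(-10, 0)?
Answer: 219391/2294 ≈ 95.637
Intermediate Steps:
A = -8 (A = -2 - 3*2 = -2 - 6 = -8)
(77/(-74) + 21/31) + A*d(-10, 0) = (77/(-74) + 21/31) - 8*(-12) = (77*(-1/74) + 21*(1/31)) + 96 = (-77/74 + 21/31) + 96 = -833/2294 + 96 = 219391/2294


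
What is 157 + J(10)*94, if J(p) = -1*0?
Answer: 157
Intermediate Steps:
J(p) = 0
157 + J(10)*94 = 157 + 0*94 = 157 + 0 = 157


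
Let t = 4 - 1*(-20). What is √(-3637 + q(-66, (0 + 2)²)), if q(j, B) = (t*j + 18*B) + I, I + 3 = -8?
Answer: 2*I*√1290 ≈ 71.833*I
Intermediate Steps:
I = -11 (I = -3 - 8 = -11)
t = 24 (t = 4 + 20 = 24)
q(j, B) = -11 + 18*B + 24*j (q(j, B) = (24*j + 18*B) - 11 = (18*B + 24*j) - 11 = -11 + 18*B + 24*j)
√(-3637 + q(-66, (0 + 2)²)) = √(-3637 + (-11 + 18*(0 + 2)² + 24*(-66))) = √(-3637 + (-11 + 18*2² - 1584)) = √(-3637 + (-11 + 18*4 - 1584)) = √(-3637 + (-11 + 72 - 1584)) = √(-3637 - 1523) = √(-5160) = 2*I*√1290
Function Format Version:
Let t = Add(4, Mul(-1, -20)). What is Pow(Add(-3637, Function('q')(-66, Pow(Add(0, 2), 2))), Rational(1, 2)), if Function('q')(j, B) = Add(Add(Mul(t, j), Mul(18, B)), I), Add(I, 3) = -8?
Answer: Mul(2, I, Pow(1290, Rational(1, 2))) ≈ Mul(71.833, I)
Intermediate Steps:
I = -11 (I = Add(-3, -8) = -11)
t = 24 (t = Add(4, 20) = 24)
Function('q')(j, B) = Add(-11, Mul(18, B), Mul(24, j)) (Function('q')(j, B) = Add(Add(Mul(24, j), Mul(18, B)), -11) = Add(Add(Mul(18, B), Mul(24, j)), -11) = Add(-11, Mul(18, B), Mul(24, j)))
Pow(Add(-3637, Function('q')(-66, Pow(Add(0, 2), 2))), Rational(1, 2)) = Pow(Add(-3637, Add(-11, Mul(18, Pow(Add(0, 2), 2)), Mul(24, -66))), Rational(1, 2)) = Pow(Add(-3637, Add(-11, Mul(18, Pow(2, 2)), -1584)), Rational(1, 2)) = Pow(Add(-3637, Add(-11, Mul(18, 4), -1584)), Rational(1, 2)) = Pow(Add(-3637, Add(-11, 72, -1584)), Rational(1, 2)) = Pow(Add(-3637, -1523), Rational(1, 2)) = Pow(-5160, Rational(1, 2)) = Mul(2, I, Pow(1290, Rational(1, 2)))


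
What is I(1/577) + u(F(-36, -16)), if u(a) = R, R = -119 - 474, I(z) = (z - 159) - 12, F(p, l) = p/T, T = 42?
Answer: -440827/577 ≈ -764.00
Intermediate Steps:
F(p, l) = p/42
I(z) = -171 + z (I(z) = (-159 + z) - 12 = -171 + z)
R = -593
u(a) = -593
I(1/577) + u(F(-36, -16)) = (-171 + 1/577) - 593 = -98666/577 - 593 = -440827/577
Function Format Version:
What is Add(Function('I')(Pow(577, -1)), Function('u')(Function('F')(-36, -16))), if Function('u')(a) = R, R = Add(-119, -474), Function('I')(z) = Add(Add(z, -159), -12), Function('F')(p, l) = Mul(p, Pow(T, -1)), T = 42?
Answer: Rational(-440827, 577) ≈ -764.00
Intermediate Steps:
Function('F')(p, l) = Mul(Rational(1, 42), p) (Function('F')(p, l) = Mul(p, Pow(42, -1)) = Mul(p, Rational(1, 42)) = Mul(Rational(1, 42), p))
Function('I')(z) = Add(-171, z) (Function('I')(z) = Add(Add(-159, z), -12) = Add(-171, z))
R = -593
Function('u')(a) = -593
Add(Function('I')(Pow(577, -1)), Function('u')(Function('F')(-36, -16))) = Add(Add(-171, Pow(577, -1)), -593) = Add(Add(-171, Rational(1, 577)), -593) = Add(Rational(-98666, 577), -593) = Rational(-440827, 577)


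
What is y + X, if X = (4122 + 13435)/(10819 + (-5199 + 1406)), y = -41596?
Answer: -292235939/7026 ≈ -41594.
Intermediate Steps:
X = 17557/7026 (X = 17557/(10819 - 3793) = 17557/7026 ≈ 2.4989)
y + X = -41596 + 17557/7026 = -292235939/7026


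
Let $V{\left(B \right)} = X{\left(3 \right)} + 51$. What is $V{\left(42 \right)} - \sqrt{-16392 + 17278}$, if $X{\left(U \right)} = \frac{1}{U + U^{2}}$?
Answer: $\frac{613}{12} - \sqrt{886} \approx 21.318$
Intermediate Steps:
$V{\left(B \right)} = \frac{613}{12}$ ($V{\left(B \right)} = \frac{1}{3 \left(1 + 3\right)} + 51 = \frac{1}{3 \cdot 4} + 51 = \frac{1}{3} \cdot \frac{1}{4} + 51 = \frac{1}{12} + 51 = \frac{613}{12}$)
$V{\left(42 \right)} - \sqrt{-16392 + 17278} = \frac{613}{12} - \sqrt{-16392 + 17278} = \frac{613}{12} - \sqrt{886}$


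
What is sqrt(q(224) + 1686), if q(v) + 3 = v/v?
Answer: 2*sqrt(421) ≈ 41.037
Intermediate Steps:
q(v) = -2 (q(v) = -3 + v/v = -3 + 1 = -2)
sqrt(q(224) + 1686) = sqrt(-2 + 1686) = sqrt(1684) = 2*sqrt(421)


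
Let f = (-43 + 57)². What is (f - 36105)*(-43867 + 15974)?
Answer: 1001609737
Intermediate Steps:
f = 196 (f = 14² = 196)
(f - 36105)*(-43867 + 15974) = (196 - 36105)*(-43867 + 15974) = -35909*(-27893) = 1001609737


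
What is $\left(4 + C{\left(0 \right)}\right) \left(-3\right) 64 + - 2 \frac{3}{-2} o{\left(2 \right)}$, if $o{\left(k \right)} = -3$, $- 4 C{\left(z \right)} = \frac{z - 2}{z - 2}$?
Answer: $-729$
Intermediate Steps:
$C{\left(z \right)} = - \frac{1}{4}$ ($C{\left(z \right)} = - \frac{\left(z - 2\right) \frac{1}{z - 2}}{4} = - \frac{\left(-2 + z\right) \frac{1}{-2 + z}}{4} = \left(- \frac{1}{4}\right) 1 = - \frac{1}{4}$)
$\left(4 + C{\left(0 \right)}\right) \left(-3\right) 64 + - 2 \frac{3}{-2} o{\left(2 \right)} = \left(4 - \frac{1}{4}\right) \left(-3\right) 64 + - 2 \frac{3}{-2} \left(-3\right) = \frac{15}{4} \left(-3\right) 64 + - 2 \cdot 3 \left(- \frac{1}{2}\right) \left(-3\right) = \left(- \frac{45}{4}\right) 64 + \left(-2\right) \left(- \frac{3}{2}\right) \left(-3\right) = -720 + 3 \left(-3\right) = -720 - 9 = -729$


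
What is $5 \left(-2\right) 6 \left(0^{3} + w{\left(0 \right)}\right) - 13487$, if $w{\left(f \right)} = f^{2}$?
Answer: $-13487$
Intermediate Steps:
$5 \left(-2\right) 6 \left(0^{3} + w{\left(0 \right)}\right) - 13487 = 5 \left(-2\right) 6 \left(0^{3} + 0^{2}\right) - 13487 = \left(-10\right) 6 \left(0 + 0\right) - 13487 = \left(-60\right) 0 - 13487 = 0 - 13487 = -13487$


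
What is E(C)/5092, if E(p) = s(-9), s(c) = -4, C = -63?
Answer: -1/1273 ≈ -0.00078555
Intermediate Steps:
E(p) = -4
E(C)/5092 = -4/5092 = -4*1/5092 = -1/1273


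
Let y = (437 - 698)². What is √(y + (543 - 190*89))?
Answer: √51754 ≈ 227.50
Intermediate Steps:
y = 68121 (y = (-261)² = 68121)
√(y + (543 - 190*89)) = √(68121 + (543 - 190*89)) = √(68121 + (543 - 16910)) = √(68121 - 16367) = √51754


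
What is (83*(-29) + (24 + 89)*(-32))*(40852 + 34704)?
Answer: -455073788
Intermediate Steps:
(83*(-29) + (24 + 89)*(-32))*(40852 + 34704) = (-2407 + 113*(-32))*75556 = (-2407 - 3616)*75556 = -6023*75556 = -455073788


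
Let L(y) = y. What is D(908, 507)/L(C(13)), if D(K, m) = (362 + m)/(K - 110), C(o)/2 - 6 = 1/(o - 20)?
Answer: 869/9348 ≈ 0.092961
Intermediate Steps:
C(o) = 12 + 2/(-20 + o) (C(o) = 12 + 2/(o - 20) = 12 + 2/(-20 + o))
D(K, m) = (362 + m)/(-110 + K)
D(908, 507)/L(C(13)) = ((362 + 507)/(-110 + 908))/((2*(-119 + 6*13)/(-20 + 13))) = (869/798)/((2*(-119 + 78)/(-7))) = ((1/798)*869)/((2*(-⅐)*(-41))) = 869/(798*(82/7)) = (869/798)*(7/82) = 869/9348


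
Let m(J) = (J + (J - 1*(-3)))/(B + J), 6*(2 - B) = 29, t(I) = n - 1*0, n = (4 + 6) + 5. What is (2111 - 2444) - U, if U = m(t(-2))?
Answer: -24507/73 ≈ -335.71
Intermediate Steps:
n = 15 (n = 10 + 5 = 15)
t(I) = 15 (t(I) = 15 - 1*0 = 15 + 0 = 15)
B = -17/6 (B = 2 - ⅙*29 = 2 - 29/6 = -17/6 ≈ -2.8333)
m(J) = (3 + 2*J)/(-17/6 + J) (m(J) = (J + (J - 1*(-3)))/(-17/6 + J) = (J + (J + 3))/(-17/6 + J) = (J + (3 + J))/(-17/6 + J) = (3 + 2*J)/(-17/6 + J))
U = 198/73 (U = 6*(3 + 2*15)/(-17 + 6*15) = 6*(3 + 30)/(-17 + 90) = 6*33/73 = 6*(1/73)*33 = 198/73 ≈ 2.7123)
(2111 - 2444) - U = (2111 - 2444) - 1*198/73 = -333 - 198/73 = -24507/73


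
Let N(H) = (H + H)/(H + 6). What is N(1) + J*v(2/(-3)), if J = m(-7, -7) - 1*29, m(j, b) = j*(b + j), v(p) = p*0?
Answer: 2/7 ≈ 0.28571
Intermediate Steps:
v(p) = 0
N(H) = 2*H/(6 + H) (N(H) = (2*H)/(6 + H) = 2*H/(6 + H))
J = 69 (J = -7*(-7 - 7) - 1*29 = -7*(-14) - 29 = 98 - 29 = 69)
N(1) + J*v(2/(-3)) = 2*1/(6 + 1) + 69*0 = 2*1/7 + 0 = 2*1*(1/7) + 0 = 2/7 + 0 = 2/7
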